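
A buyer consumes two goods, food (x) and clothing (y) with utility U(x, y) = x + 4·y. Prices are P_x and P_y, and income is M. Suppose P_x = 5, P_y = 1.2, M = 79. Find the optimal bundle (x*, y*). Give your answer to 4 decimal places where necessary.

Linear utility — the consumer picks whichever good has higher MU/price: 1/5 = 0.2 vs 4/1.2 = 3.3333.
y gives more utility per dollar, so spend all income on y: y* = M/P_y, x* = 0.
Numerically: x* = 0, y* = 65.8333.

x* = 0, y* = 65.8333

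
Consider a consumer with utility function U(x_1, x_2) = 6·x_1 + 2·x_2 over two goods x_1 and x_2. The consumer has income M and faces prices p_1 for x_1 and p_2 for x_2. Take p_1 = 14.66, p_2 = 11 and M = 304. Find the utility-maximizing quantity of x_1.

x_1* = 20.7367

Perfect substitutes: compare marginal utility per dollar. 6/p_1 vs 2/p_2 → 0.4093 vs 0.1818.
x_1 gives more utility per dollar, so spend all income on x_1: x_1* = M/p_1, x_2* = 0.
Numerically: x_1* = 20.7367, x_2* = 0.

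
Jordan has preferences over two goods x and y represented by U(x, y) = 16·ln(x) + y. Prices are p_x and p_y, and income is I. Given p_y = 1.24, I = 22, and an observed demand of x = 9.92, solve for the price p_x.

p_x = 2

MU_x = 16/x, MU_y = 1. Tangency: 16/x = p_x/p_y.
So x*(p_x,p_y) = 16·p_y/p_x, independent of income; and y* = (I − 16·p_y)/p_y.
Set x* = 9.92 in the demand function and solve for p_x: p_x = 2.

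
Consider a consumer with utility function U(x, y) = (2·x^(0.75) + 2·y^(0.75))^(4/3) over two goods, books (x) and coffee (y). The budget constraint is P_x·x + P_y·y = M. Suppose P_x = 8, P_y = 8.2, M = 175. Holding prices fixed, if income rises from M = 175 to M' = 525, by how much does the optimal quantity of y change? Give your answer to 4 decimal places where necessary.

MU_x ∝ 2·x^(-0.25), MU_y ∝ 2·y^(-0.25), so MRS = (y/x)^(0.25) = P_x/P_y.
Hence y/x = (P_x/P_y)^(1/(0.25)), i.e. raised to the 4 power.
With the ratio pinned down, the budget gives x* = M/(P_x + P_y·(y/x)) and y* = (y/x)·x*.
Numerically y/x = 0.905951, so x* = 175/(8 + 8.2·0.905951) = 11.3424 and y* = 0.905951·11.3424 = 10.2757.
At M' = 525: y* = 30.827. Change: 30.827 − 10.2757 = 20.5514.

Δy* = 20.5514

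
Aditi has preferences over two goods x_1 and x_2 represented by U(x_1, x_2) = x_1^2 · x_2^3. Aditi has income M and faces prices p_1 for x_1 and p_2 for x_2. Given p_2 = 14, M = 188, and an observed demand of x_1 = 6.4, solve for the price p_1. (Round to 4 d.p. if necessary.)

MU_x_1/MU_x_2 = (2·x_2)/(3·x_1); tangency sets this equal to p_1/p_2.
Rearranging, p_2·x_2 = (3/2)·p_1·x_1. Substituting into the budget gives p_1·x_1·(1 + (3/2)) = M.
Demand: x_1*(p_1,p_2,M) = 0.4·M/p_1 and x_2* = 0.6·M/p_2.
Set x_1* = 6.4 in the demand function and solve for p_1: p_1 = 11.75.

p_1 = 11.75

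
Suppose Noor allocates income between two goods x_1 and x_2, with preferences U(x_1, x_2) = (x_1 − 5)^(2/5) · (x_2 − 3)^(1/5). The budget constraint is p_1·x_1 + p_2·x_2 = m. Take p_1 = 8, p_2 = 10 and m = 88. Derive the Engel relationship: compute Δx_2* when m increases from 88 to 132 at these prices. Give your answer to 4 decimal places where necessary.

Δx_2* = 1.4667

Discretionary income = 88 − 5·8 − 3·10 = 18; x_2* = 3 + 1/3·18/10 = 3.6.
At m' = 132: x_2* = 5.0667. Change: 5.0667 − 3.6 = 1.4667.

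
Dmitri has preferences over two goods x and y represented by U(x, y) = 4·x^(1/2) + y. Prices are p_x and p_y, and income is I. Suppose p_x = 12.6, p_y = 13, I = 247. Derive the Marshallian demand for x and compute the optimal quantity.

x* = 4.258

Plugging in: x* = (2·13/12.6)² = 4.258.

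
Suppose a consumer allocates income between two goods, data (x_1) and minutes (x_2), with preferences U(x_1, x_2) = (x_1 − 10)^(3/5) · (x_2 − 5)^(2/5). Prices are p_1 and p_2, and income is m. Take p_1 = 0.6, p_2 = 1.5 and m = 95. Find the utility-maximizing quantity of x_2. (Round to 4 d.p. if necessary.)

x_2* = 26.7333

After buying the subsistence bundle (10, 5), a share 0.6 of the remaining income goes to x_1: x_1* = 10 + 0.6·(m − 10p_1 − 5p_2)/p_1.
Discretionary income = 95 − 10·0.6 − 5·1.5 = 81.5; x_2* = 5 + 0.4·81.5/1.5 = 26.7333.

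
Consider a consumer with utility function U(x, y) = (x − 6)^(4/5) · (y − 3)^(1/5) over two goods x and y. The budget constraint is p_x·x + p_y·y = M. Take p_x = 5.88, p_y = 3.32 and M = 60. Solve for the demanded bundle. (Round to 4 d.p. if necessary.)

x* = 8.0082, y* = 3.8892

After buying the subsistence bundle (6, 3), a share 0.8 of the remaining income goes to x: x* = 6 + 0.8·(M − 6p_x − 3p_y)/p_x.
Discretionary income = 60 − 6·5.88 − 3·3.32 = 14.76; x* = 6 + 0.8·14.76/5.88 = 8.0082; y* = 3 + 0.2·14.76/3.32 = 3.8892.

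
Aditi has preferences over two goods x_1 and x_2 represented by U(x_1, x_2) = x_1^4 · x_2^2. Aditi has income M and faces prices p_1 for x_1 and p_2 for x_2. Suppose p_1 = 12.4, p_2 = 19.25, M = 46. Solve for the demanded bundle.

The MRS is 2·x_2/x_1. Set MRS = p_1/p_2.
So 4·p_2·x_2 = 2·p_1·x_1; combined with the budget, a share 2/3 of income goes to x_1.
Demand: x_1*(p_1,p_2,M) = 2/3·M/p_1 and x_2* = 1/3·M/p_2.
At p_1=12.4, p_2=19.25, M=46: x_1* = 2/3·46/12.4 = 2.4731, x_2* = 0.7965.

x_1* = 2.4731, x_2* = 0.7965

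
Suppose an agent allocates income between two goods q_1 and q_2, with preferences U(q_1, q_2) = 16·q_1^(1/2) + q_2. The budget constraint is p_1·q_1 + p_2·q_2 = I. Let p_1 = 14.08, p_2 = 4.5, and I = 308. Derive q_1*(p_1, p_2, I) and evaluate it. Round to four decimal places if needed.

MU_q_1 = 8/√q_1, MU_q_2 = 1. Tangency: 8/√q_1 = p_1/p_2.
Thus q_1* = (8·p_2/p_1)² — independent of I — with the rest of income spent on q_2.
Plugging in: q_1* = (8·4.5/14.08)² = 6.5373.

q_1* = 6.5373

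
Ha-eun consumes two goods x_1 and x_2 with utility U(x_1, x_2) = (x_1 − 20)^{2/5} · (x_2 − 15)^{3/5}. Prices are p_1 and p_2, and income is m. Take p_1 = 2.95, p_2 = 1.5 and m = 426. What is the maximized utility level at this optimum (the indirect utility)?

After buying the subsistence bundle (20, 15), a share 0.4 of the remaining income goes to x_1: x_1* = 20 + 0.4·(m − 20p_1 − 15p_2)/p_1.
Discretionary income = 426 − 20·2.95 − 15·1.5 = 344.5; x_1* = 20 + 0.4·344.5/2.95 = 66.7119; x_2* = 15 + 0.6·344.5/1.5 = 152.8.
Utility at the optimum: U(66.7119, 152.8) = 89.3965.

V = 89.3965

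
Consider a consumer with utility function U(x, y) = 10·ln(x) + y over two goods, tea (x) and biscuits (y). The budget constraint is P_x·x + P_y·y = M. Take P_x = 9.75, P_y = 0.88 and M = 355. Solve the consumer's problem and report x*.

x* = 0.9026

Set MRS = P_x/P_y: (10/x)/1 = P_x/P_y.
So x*(P_x,P_y) = 10·P_y/P_x, independent of income; and y* = (M − 10·P_y)/P_y.
At the given prices: x* = 10·0.88/9.75 = 0.9026.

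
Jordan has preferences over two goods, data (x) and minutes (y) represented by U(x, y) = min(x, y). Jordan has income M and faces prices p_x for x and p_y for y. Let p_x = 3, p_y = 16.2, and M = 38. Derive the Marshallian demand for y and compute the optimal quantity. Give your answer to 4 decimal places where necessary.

y* = 1.9792

With perfect complements, no substitution: consume in ratio x:y = 1:1.
Budget: p_x·x + p_y·x = M, so (p_x + p_y)·x = M.
Demand: x*(p_x,p_y,M) = M/(p_x + p_y), y* = M/(p_x + p_y).
Here 3 + 16.2 = 19.2, giving y* = 1.9792.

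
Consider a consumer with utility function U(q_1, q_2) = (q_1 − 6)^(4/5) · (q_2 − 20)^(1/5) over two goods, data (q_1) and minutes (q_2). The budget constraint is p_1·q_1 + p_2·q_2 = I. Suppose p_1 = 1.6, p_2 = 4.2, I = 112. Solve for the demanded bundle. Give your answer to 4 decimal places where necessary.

Discretionary income = 112 − 6·1.6 − 20·4.2 = 18.4; q_1* = 6 + 0.8·18.4/1.6 = 15.2; q_2* = 20 + 0.2·18.4/4.2 = 20.8762.

q_1* = 15.2, q_2* = 20.8762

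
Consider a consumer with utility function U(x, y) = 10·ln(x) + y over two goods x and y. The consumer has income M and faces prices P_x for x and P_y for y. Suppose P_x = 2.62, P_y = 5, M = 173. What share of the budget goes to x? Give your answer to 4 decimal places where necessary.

MU_x = 10/x, MU_y = 1. Tangency: 10/x = P_x/P_y.
So x*(P_x,P_y) = 10·P_y/P_x, independent of income; and y* = (M − 10·P_y)/P_y.
At the given prices: x* = 10·5/2.62 = 19.084, and y* = 24.6.
Expenditure on x: 2.62·19.084 = 50; share = 0.289.

share on x = 0.289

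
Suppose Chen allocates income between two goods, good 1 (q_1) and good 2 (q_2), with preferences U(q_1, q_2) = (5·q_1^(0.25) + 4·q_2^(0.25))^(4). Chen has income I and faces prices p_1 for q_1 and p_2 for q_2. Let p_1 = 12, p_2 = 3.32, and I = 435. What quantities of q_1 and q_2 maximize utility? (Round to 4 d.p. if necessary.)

From the CES first-order condition, (5/4)·(q_2/q_1)^(0.75) = p_1/p_2.
Solve for the ratio: q_2/q_1 = [(4/5)·p_1/p_2]^(4/3).
With the ratio pinned down, the budget gives q_1* = I/(p_1 + p_2·(q_2/q_1)) and q_2* = (q_2/q_1)·q_1*.
Numerically q_2/q_1 = 4.119497, so q_1* = 435/(12 + 3.32·4.119497) = 16.9414 and q_2* = 4.119497·16.9414 = 69.7901.

q_1* = 16.9414, q_2* = 69.7901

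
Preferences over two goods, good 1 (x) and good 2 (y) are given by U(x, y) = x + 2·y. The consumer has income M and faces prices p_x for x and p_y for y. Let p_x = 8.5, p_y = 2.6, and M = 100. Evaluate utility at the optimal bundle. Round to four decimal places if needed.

V = 76.9231

Linear utility — the consumer picks whichever good has higher MU/price: 1/8.5 = 0.1176 vs 2/2.6 = 0.7692.
y gives more utility per dollar, so spend all income on y: y* = M/p_y, x* = 0.
Numerically: x* = 0, y* = 38.4615.
Utility at the optimum: U(0, 38.4615) = 76.9231.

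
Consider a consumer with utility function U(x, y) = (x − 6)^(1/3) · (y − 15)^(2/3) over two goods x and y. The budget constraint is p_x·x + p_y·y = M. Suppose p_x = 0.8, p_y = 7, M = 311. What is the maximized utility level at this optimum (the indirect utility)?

V = 31.3399

MRS = (1/2)·(y−15)/(x−6). Tangency with p_x/p_y gives y−15 = 2·(p_x/p_y)·(x−6).
Substituting into the budget: x* = 6 + 1/3·(M − 6·p_x − 15·p_y)/p_x, and y* = 15 + 2/3·(…)/p_y.
Discretionary income = 311 − 6·0.8 − 15·7 = 201.2; x* = 6 + 1/3·201.2/0.8 = 89.8333; y* = 15 + 2/3·201.2/7 = 34.1619.
Utility at the optimum: U(89.8333, 34.1619) = 31.3399.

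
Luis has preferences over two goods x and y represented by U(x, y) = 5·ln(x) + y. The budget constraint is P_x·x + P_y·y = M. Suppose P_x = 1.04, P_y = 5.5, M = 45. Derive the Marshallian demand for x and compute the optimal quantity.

x* = 26.4423

So x*(P_x,P_y) = 5·P_y/P_x, independent of income; and y* = (M − 5·P_y)/P_y.
At the given prices: x* = 5·5.5/1.04 = 26.4423.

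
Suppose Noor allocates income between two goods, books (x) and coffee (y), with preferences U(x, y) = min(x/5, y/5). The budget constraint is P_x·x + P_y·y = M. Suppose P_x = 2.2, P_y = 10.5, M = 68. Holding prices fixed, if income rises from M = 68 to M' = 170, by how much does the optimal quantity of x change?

Leontief preferences: the optimum is at the kink where x/5 = y/5, i.e. y = x.
Budget: P_x·x + P_y·x = M, so (5·P_x + 5·P_y)·x = 5·M.
Demand: x*(P_x,P_y,M) = 5·M/(5·P_x + 5·P_y), y* = 5·M/(5·P_x + 5·P_y).
Here 5·2.2 + 5·10.5 = 63.5, giving x* = 5.3543.
At M' = 170: x* = 13.3858. Change: 13.3858 − 5.3543 = 8.0315.

Δx* = 8.0315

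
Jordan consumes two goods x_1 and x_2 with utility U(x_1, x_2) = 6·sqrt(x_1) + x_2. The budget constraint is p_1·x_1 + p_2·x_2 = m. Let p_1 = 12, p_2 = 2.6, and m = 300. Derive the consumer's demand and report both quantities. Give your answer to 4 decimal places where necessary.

x_1* = 0.4225, x_2* = 113.4346

MU_x_1 = 3/√x_1, MU_x_2 = 1. Tangency: 3/√x_1 = p_1/p_2.
Thus x_1* = (3·p_2/p_1)² — independent of m — with the rest of income spent on x_2.
Plugging in: x_1* = (3·2.6/12)² = 0.4225, x_2* = 113.4346.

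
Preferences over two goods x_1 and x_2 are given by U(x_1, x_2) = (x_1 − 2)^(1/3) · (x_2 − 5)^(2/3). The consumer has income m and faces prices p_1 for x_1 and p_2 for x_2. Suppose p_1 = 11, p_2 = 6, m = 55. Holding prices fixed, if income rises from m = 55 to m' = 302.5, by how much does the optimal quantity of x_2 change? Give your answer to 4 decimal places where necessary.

Δx_2* = 27.5

After buying the subsistence bundle (2, 5), a share 1/3 of the remaining income goes to x_1: x_1* = 2 + 1/3·(m − 2p_1 − 5p_2)/p_1.
Discretionary income = 55 − 2·11 − 5·6 = 3; x_2* = 5 + 2/3·3/6 = 5.3333.
At m' = 302.5: x_2* = 32.8333. Change: 32.8333 − 5.3333 = 27.5.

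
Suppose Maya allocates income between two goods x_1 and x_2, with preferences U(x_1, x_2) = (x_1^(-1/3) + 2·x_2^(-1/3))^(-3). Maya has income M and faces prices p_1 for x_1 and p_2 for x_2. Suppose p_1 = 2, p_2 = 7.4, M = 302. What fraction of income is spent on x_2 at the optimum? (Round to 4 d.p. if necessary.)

MRS = MU_x_1/MU_x_2 = (1/2)·(x_2/x_1)^(4/3). Set equal to p_1/p_2.
Solve for the ratio: x_2/x_1 = [2·p_1/p_2]^(0.75).
With the ratio pinned down, the budget gives x_1* = M/(p_1 + p_2·(x_2/x_1)) and x_2* = (x_2/x_1)·x_1*.
Numerically x_2/x_1 = 0.630407, so x_1* = 302/(2 + 7.4·0.630407) = 45.3112 and x_2* = 0.630407·45.3112 = 28.5645.
Expenditure on x_2: 7.4·28.5645 = 211.3775; share = 0.6999.

share on x_2 = 0.6999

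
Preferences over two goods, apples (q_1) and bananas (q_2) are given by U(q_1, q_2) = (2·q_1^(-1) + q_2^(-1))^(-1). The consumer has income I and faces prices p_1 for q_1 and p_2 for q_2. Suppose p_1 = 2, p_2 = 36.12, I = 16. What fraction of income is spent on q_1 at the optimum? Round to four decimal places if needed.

From the CES first-order condition, 2·(q_2/q_1)^(2) = p_1/p_2.
Hence q_2/q_1 = ((1/2)·p_1/p_2)^(1/(2)), i.e. raised to the 0.5 power.
With the ratio pinned down, the budget gives q_1* = I/(p_1 + p_2·(q_2/q_1)) and q_2* = (q_2/q_1)·q_1*.
Numerically q_2/q_1 = 0.16639, so q_1* = 16/(2 + 36.12·0.16639) = 1.9975 and q_2* = 0.16639·1.9975 = 0.3324.
Expenditure on q_1: 2·1.9975 = 3.995; share = 0.2497.

share on q_1 = 0.2497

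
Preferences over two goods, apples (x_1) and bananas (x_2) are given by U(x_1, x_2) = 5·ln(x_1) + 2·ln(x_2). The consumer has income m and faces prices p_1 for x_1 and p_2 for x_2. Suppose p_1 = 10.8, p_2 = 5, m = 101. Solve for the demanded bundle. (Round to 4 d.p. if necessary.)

x_1* = 6.6799, x_2* = 5.7714

The MRS is (5/2)·x_2/x_1. Set MRS = p_1/p_2.
So 5·p_2·x_2 = 2·p_1·x_1; combined with the budget, a share 5/7 of income goes to x_1.
Demand: x_1*(p_1,p_2,m) = 5/7·m/p_1 and x_2* = 2/7·m/p_2.
At p_1=10.8, p_2=5, m=101: x_1* = 5/7·101/10.8 = 6.6799, x_2* = 5.7714.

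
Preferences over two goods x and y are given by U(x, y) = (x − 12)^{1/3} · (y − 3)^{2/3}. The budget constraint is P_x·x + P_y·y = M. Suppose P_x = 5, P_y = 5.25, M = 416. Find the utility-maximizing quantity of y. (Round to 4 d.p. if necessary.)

y* = 46.2063

This is Cobb-Douglas in (x−12, y−3): tangency gives 1/3·P_y·(y−3) = 2/3·P_x·(x−12).
Substituting into the budget: x* = 12 + 1/3·(M − 12·P_x − 3·P_y)/P_x, and y* = 3 + 2/3·(…)/P_y.
Discretionary income = 416 − 12·5 − 3·5.25 = 340.25; y* = 3 + 2/3·340.25/5.25 = 46.2063.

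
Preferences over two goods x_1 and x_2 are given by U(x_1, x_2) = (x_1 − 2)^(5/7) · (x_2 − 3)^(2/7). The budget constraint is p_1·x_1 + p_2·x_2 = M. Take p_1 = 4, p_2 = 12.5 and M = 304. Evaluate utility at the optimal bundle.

V = 25.656

This is Cobb-Douglas in (x_1−2, x_2−3): tangency gives 5/7·p_2·(x_2−3) = 2/7·p_1·(x_1−2).
Substituting into the budget: x_1* = 2 + 5/7·(M − 2·p_1 − 3·p_2)/p_1, and x_2* = 3 + 2/7·(…)/p_2.
Discretionary income = 304 − 2·4 − 3·12.5 = 258.5; x_1* = 2 + 5/7·258.5/4 = 48.1607; x_2* = 3 + 2/7·258.5/12.5 = 8.9086.
Utility at the optimum: U(48.1607, 8.9086) = 25.656.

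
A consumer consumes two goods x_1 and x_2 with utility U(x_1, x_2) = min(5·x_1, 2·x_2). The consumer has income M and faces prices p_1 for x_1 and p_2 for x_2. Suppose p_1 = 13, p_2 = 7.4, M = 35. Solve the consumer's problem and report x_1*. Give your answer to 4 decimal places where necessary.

x_1* = 1.1111

Here 2·13 + 5·7.4 = 63, giving x_1* = 1.1111.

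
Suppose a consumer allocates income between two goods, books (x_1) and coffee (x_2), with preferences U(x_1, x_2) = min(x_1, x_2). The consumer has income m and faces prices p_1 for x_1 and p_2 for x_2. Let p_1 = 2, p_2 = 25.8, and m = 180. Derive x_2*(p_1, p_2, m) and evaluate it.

With perfect complements, no substitution: consume in ratio x_1:x_2 = 1:1.
Budget: p_1·x_1 + p_2·x_1 = m, so (p_1 + p_2)·x_1 = m.
Demand: x_1*(p_1,p_2,m) = m/(p_1 + p_2), x_2* = m/(p_1 + p_2).
Here 2 + 25.8 = 27.8, giving x_2* = 6.4748.

x_2* = 6.4748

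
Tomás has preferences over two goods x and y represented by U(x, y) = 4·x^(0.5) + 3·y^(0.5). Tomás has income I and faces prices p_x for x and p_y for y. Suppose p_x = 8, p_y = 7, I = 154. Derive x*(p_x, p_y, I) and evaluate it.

x* = 11.7174

Numerically y/x = 0.734694, so x* = 154/(8 + 7·0.734694) = 11.7174.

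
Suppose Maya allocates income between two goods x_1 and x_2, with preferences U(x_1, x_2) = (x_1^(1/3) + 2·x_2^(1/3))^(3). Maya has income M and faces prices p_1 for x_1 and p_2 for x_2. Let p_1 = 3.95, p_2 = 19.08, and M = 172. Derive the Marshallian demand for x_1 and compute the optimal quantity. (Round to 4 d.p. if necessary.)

x_1* = 19.0405

MRS = MU_x_1/MU_x_2 = (1/2)·(x_2/x_1)^(2/3). Set equal to p_1/p_2.
Hence x_2/x_1 = (2·p_1/p_2)^(1/(2/3)), i.e. raised to the 1.5 power.
With the ratio pinned down, the budget gives x_1* = M/(p_1 + p_2·(x_2/x_1)) and x_2* = (x_2/x_1)·x_1*.
Numerically x_2/x_1 = 0.266424, so x_1* = 172/(3.95 + 19.08·0.266424) = 19.0405.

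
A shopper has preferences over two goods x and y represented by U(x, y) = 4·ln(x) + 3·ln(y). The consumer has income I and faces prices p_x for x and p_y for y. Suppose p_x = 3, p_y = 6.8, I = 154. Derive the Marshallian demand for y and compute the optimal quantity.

MU_x/MU_y = (4·y)/(3·x); tangency sets this equal to p_x/p_y.
Rearranging, p_y·y = (3/4)·p_x·x. Substituting into the budget gives p_x·x·(1 + (3/4)) = I.
Demand: x*(p_x,p_y,I) = 4/7·I/p_x and y* = 3/7·I/p_y.
At p_x=3, p_y=6.8, I=154: y* = 3/7·154/6.8 = 9.7059.

y* = 9.7059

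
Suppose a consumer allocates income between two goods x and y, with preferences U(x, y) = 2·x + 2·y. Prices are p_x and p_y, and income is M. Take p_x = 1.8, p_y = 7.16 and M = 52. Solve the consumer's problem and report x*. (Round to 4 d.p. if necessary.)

x* = 28.8889

Perfect substitutes: compare marginal utility per dollar. 2/p_x vs 2/p_y → 1.1111 vs 0.2793.
x gives more utility per dollar, so spend all income on x: x* = M/p_x, y* = 0.
Numerically: x* = 28.8889, y* = 0.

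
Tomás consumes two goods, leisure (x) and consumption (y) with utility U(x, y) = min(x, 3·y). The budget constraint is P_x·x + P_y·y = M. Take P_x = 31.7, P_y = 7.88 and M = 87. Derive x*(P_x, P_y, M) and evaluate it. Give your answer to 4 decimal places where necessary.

x* = 2.5345

Demand: x*(P_x,P_y,M) = 3·M/(3·P_x + P_y), y* = M/(3·P_x + P_y).
Here 3·31.7 + 7.88 = 102.98, giving x* = 2.5345.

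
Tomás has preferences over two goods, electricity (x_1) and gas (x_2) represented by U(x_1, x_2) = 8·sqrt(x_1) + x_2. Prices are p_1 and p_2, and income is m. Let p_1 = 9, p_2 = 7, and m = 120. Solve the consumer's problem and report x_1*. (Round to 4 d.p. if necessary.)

x_1* = 9.679

MU_x_1 = 4/√x_1, MU_x_2 = 1. Tangency: 4/√x_1 = p_1/p_2.
Solve: √x_1 = 4·p_2/p_1, so x_1*(p_1,p_2) = (4·p_2/p_1)², and x_2* = (m − p_1·x_1*)/p_2.
Plugging in: x_1* = (4·7/9)² = 9.679.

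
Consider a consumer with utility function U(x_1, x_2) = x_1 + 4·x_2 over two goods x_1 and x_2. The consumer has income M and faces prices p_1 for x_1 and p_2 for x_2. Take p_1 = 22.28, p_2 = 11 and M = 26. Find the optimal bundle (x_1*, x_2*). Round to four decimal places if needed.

Linear utility — the consumer picks whichever good has higher MU/price: 1/22.28 = 0.0449 vs 4/11 = 0.3636.
x_2 gives more utility per dollar, so spend all income on x_2: x_2* = M/p_2, x_1* = 0.
Numerically: x_1* = 0, x_2* = 2.3636.

x_1* = 0, x_2* = 2.3636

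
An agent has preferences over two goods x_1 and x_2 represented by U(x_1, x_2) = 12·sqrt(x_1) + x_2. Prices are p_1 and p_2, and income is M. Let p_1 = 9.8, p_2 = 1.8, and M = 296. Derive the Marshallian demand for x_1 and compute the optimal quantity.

MU_x_1 = 6/√x_1, MU_x_2 = 1. Tangency: 6/√x_1 = p_1/p_2.
Thus x_1* = (6·p_2/p_1)² — independent of M — with the rest of income spent on x_2.
Plugging in: x_1* = (6·1.8/9.8)² = 1.2145.

x_1* = 1.2145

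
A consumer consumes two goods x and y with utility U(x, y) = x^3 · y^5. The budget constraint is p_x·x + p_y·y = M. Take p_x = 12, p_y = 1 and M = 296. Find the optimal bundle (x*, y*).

The MRS is (3/5)·y/x. Set MRS = p_x/p_y.
So 3·p_y·y = 5·p_x·x; combined with the budget, a share 0.375 of income goes to x.
Demand: x*(p_x,p_y,M) = 0.375·M/p_x and y* = 0.625·M/p_y.
At p_x=12, p_y=1, M=296: x* = 0.375·296/12 = 9.25, y* = 185.

x* = 9.25, y* = 185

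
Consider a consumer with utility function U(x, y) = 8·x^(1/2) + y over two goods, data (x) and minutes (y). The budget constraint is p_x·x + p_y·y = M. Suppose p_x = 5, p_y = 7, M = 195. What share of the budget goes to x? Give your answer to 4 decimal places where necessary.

MU_x = 4/√x, MU_y = 1. Tangency: 4/√x = p_x/p_y.
Solve: √x = 4·p_y/p_x, so x*(p_x,p_y) = (4·p_y/p_x)², and y* = (M − p_x·x*)/p_y.
Plugging in: x* = (4·7/5)² = 31.36, y* = 5.4571.
Expenditure on x: 5·31.36 = 156.8; share = 0.8041.

share on x = 0.8041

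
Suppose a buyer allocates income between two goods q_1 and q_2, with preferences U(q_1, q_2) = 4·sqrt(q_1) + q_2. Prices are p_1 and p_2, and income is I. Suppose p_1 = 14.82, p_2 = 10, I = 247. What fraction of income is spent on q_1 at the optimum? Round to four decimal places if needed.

Thus q_1* = (2·p_2/p_1)² — independent of I — with the rest of income spent on q_2.
Plugging in: q_1* = (2·10/14.82)² = 1.8212, q_2* = 22.0009.
Expenditure on q_1: 14.82·1.8212 = 26.9906; share = 0.1093.

share on q_1 = 0.1093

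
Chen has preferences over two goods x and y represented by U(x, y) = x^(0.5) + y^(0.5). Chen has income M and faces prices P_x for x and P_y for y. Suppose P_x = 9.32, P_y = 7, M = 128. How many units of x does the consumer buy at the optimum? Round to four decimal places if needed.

MRS = MU_x/MU_y = (y/x)^(0.5). Set equal to P_x/P_y.
Hence y/x = (P_x/P_y)^(1/(0.5)), i.e. raised to the 2 power.
With the ratio pinned down, the budget gives x* = M/(P_x + P_y·(y/x)) and y* = (y/x)·x*.
Numerically y/x = 1.772702, so x* = 128/(9.32 + 7·1.772702) = 5.8908.

x* = 5.8908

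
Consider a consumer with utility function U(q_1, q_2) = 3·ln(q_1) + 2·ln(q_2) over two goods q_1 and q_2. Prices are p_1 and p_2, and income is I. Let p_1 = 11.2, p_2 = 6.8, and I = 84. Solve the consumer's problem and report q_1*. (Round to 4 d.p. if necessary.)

The MRS is (3/2)·q_2/q_1. Set MRS = p_1/p_2.
Rearranging, p_2·q_2 = (2/3)·p_1·q_1. Substituting into the budget gives p_1·q_1·(1 + (2/3)) = I.
Demand: q_1*(p_1,p_2,I) = 0.6·I/p_1 and q_2* = 0.4·I/p_2.
At p_1=11.2, p_2=6.8, I=84: q_1* = 0.6·84/11.2 = 4.5.

q_1* = 4.5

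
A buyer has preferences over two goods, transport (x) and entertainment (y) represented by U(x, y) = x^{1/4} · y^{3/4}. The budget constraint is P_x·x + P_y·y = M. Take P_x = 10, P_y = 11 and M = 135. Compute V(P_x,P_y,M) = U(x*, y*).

V = 7.1626

At P_x=10, P_y=11, M=135: x* = 0.25·135/10 = 3.375, y* = 9.2045.
Utility at the optimum: U(3.375, 9.2045) = 7.1626.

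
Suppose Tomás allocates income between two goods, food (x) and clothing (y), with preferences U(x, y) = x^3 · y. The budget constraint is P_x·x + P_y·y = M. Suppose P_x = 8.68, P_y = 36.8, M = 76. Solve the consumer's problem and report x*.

Tangency: MRS = 3·y/x = P_x/P_y.
Rearranging, P_y·y = (1/3)·P_x·x. Substituting into the budget gives P_x·x·(1 + (1/3)) = M.
Demand: x*(P_x,P_y,M) = 0.75·M/P_x and y* = 0.25·M/P_y.
At P_x=8.68, P_y=36.8, M=76: x* = 0.75·76/8.68 = 6.5668.

x* = 6.5668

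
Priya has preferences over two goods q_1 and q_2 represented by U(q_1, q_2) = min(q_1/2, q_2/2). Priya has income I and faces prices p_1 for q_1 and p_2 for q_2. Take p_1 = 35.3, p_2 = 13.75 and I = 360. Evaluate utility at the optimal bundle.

V = 3.6697

Leontief preferences: the optimum is at the kink where q_1/2 = q_2/2, i.e. q_2 = q_1.
Budget: p_1·q_1 + p_2·q_1 = I, so (2·p_1 + 2·p_2)·q_1 = 2·I.
Demand: q_1*(p_1,p_2,I) = 2·I/(2·p_1 + 2·p_2), q_2* = 2·I/(2·p_1 + 2·p_2).
Here 2·35.3 + 2·13.75 = 98.1, giving q_1* = 7.3394 and q_2* = 7.3394.
Utility at the optimum: U(7.3394, 7.3394) = 3.6697.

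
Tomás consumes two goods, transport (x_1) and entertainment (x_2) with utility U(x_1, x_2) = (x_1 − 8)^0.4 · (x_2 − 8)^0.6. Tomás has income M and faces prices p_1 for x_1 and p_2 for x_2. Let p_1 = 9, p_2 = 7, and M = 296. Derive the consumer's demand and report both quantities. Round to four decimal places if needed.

x_1* = 15.4667, x_2* = 22.4

MRS = (2/3)·(x_2−8)/(x_1−8). Tangency with p_1/p_2 gives x_2−8 = (3/2)·(p_1/p_2)·(x_1−8).
After buying the subsistence bundle (8, 8), a share 0.4 of the remaining income goes to x_1: x_1* = 8 + 0.4·(M − 8p_1 − 8p_2)/p_1.
Discretionary income = 296 − 8·9 − 8·7 = 168; x_1* = 8 + 0.4·168/9 = 15.4667; x_2* = 8 + 0.6·168/7 = 22.4.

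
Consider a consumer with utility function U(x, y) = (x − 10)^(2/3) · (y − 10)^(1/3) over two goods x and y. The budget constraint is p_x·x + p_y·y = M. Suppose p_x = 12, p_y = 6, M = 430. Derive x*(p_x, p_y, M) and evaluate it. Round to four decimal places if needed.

x* = 23.8889

Let x' = x−10, y' = y−10. MRS = 2·y'/x' = p_x/p_y.
After buying the subsistence bundle (10, 10), a share 2/3 of the remaining income goes to x: x* = 10 + 2/3·(M − 10p_x − 10p_y)/p_x.
Discretionary income = 430 − 10·12 − 10·6 = 250; x* = 10 + 2/3·250/12 = 23.8889.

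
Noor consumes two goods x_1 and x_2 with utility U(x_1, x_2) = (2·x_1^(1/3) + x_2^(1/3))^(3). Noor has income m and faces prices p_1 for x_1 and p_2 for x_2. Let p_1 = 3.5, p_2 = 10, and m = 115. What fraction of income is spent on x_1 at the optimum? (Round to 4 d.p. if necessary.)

Numerically x_2/x_1 = 0.073208, so x_1* = 115/(3.5 + 10·0.073208) = 27.1734 and x_2* = 0.073208·27.1734 = 1.9893.
Expenditure on x_1: 3.5·27.1734 = 95.107; share = 0.827.

share on x_1 = 0.827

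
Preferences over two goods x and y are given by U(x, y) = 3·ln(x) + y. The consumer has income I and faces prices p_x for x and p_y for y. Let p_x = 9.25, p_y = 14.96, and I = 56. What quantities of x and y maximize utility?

x* = 4.8519, y* = 0.7433

Set MRS = p_x/p_y: (3/x)/1 = p_x/p_y.
So x*(p_x,p_y) = 3·p_y/p_x, independent of income; and y* = (I − 3·p_y)/p_y.
At the given prices: x* = 3·14.96/9.25 = 4.8519, and y* = 0.7433.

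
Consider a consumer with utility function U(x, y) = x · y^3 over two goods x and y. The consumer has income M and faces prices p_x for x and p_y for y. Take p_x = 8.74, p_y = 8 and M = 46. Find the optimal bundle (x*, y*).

Tangency: MRS = (1/3)·y/x = p_x/p_y.
So p_y·y = 3·p_x·x; combined with the budget, a share 0.25 of income goes to x.
Demand: x*(p_x,p_y,M) = 0.25·M/p_x and y* = 0.75·M/p_y.
At p_x=8.74, p_y=8, M=46: x* = 0.25·46/8.74 = 1.3158, y* = 4.3125.

x* = 1.3158, y* = 4.3125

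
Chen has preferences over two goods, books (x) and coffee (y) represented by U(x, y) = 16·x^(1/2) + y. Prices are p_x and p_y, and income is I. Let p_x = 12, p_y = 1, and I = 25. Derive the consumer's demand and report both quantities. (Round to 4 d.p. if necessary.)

x* = 0.4444, y* = 19.6667

Solve: √x = 8·p_y/p_x, so x*(p_x,p_y) = (8·p_y/p_x)², and y* = (I − p_x·x*)/p_y.
Plugging in: x* = (8·1/12)² = 0.4444, y* = 19.6667.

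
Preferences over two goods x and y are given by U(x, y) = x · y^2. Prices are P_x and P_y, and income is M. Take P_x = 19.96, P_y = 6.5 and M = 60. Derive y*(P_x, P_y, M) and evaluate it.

y* = 6.1538

MU_x/MU_y = (y)/(2·x); tangency sets this equal to P_x/P_y.
So P_y·y = 2·P_x·x; combined with the budget, a share 1/3 of income goes to x.
Demand: x*(P_x,P_y,M) = 1/3·M/P_x and y* = 2/3·M/P_y.
At P_x=19.96, P_y=6.5, M=60: y* = 2/3·60/6.5 = 6.1538.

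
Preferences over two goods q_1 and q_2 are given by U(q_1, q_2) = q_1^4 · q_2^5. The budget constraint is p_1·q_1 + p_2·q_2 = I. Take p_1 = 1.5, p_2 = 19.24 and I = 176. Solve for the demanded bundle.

Demand: q_1*(p_1,p_2,I) = 4/9·I/p_1 and q_2* = 5/9·I/p_2.
At p_1=1.5, p_2=19.24, I=176: q_1* = 4/9·176/1.5 = 52.1481, q_2* = 5.082.

q_1* = 52.1481, q_2* = 5.082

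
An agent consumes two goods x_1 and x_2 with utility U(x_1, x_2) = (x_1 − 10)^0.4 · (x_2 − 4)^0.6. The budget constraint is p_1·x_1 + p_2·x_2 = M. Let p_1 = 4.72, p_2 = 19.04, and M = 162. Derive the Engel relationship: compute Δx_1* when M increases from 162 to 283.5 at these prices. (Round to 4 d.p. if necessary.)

Δx_1* = 10.2966

Let x_1' = x_1−10, x_2' = x_2−4. MRS = (2/3)·x_2'/x_1' = p_1/p_2.
After buying the subsistence bundle (10, 4), a share 0.4 of the remaining income goes to x_1: x_1* = 10 + 0.4·(M − 10p_1 − 4p_2)/p_1.
Discretionary income = 162 − 10·4.72 − 4·19.04 = 38.64; x_1* = 10 + 0.4·38.64/4.72 = 13.2746.
At M' = 283.5: x_1* = 23.5712. Change: 23.5712 − 13.2746 = 10.2966.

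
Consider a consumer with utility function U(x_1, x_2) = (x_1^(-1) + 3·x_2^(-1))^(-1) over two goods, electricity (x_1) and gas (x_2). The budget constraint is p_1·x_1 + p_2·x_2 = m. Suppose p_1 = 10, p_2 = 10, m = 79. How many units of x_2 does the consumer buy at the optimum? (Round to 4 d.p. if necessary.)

MU_x_1 ∝ x_1^(-2), MU_x_2 ∝ 3·x_2^(-2), so MRS = (1/3)·(x_2/x_1)^(2) = p_1/p_2.
Solve for the ratio: x_2/x_1 = [3·p_1/p_2]^(0.5).
With the ratio pinned down, the budget gives x_1* = m/(p_1 + p_2·(x_2/x_1)) and x_2* = (x_2/x_1)·x_1*.
Numerically x_2/x_1 = 1.732051, so x_1* = 79/(10 + 10·1.732051) = 2.8916 and x_2* = 1.732051·2.8916 = 5.0084.

x_2* = 5.0084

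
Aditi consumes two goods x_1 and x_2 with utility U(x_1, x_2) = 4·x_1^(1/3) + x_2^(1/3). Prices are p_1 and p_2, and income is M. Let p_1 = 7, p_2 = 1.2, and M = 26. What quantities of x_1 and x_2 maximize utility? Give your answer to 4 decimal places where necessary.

x_1* = 2.853, x_2* = 5.0244

Substitute x_2 = (x_2/x_1)·x_1 into the budget: x_1* = M/(p_1 + p_2·(x_2/x_1)).
Numerically x_2/x_1 = 1.761105, so x_1* = 26/(7 + 1.2·1.761105) = 2.853 and x_2* = 1.761105·2.853 = 5.0244.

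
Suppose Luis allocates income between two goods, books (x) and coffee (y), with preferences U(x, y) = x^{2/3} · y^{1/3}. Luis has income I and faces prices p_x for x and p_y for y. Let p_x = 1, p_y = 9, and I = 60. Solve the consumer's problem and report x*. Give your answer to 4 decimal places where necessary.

Tangency: MRS = 2·y/x = p_x/p_y.
Rearranging, p_y·y = (1/2)·p_x·x. Substituting into the budget gives p_x·x·(1 + (1/2)) = I.
Demand: x*(p_x,p_y,I) = 2/3·I/p_x and y* = 1/3·I/p_y.
At p_x=1, p_y=9, I=60: x* = 2/3·60/1 = 40.

x* = 40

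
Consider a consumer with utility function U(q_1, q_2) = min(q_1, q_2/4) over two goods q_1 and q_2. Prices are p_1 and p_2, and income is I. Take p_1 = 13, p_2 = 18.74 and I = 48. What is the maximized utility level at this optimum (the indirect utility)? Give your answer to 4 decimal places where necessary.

V = 0.5457

Here 13 + 4·18.74 = 87.96, giving q_1* = 0.5457 and q_2* = 2.1828.
Utility at the optimum: U(0.5457, 2.1828) = 0.5457.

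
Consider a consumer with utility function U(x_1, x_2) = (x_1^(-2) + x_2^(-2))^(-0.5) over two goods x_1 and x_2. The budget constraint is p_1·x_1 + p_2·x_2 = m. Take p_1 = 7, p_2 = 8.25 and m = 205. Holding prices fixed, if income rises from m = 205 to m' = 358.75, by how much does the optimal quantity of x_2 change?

From the CES first-order condition, (x_2/x_1)^(3) = p_1/p_2.
Hence x_2/x_1 = (p_1/p_2)^(1/(3)), i.e. raised to the 1/3 power.
With the ratio pinned down, the budget gives x_1* = m/(p_1 + p_2·(x_2/x_1)) and x_2* = (x_2/x_1)·x_1*.
Numerically x_2/x_1 = 0.946705, so x_1* = 205/(7 + 8.25·0.946705) = 13.8417 and x_2* = 0.946705·13.8417 = 13.104.
At m' = 358.75: x_2* = 22.932. Change: 22.932 − 13.104 = 9.828.

Δx_2* = 9.828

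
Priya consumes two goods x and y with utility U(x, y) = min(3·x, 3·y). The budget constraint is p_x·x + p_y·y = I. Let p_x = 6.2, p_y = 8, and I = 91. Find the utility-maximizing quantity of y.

With perfect complements, no substitution: consume in ratio x:y = 3:3.
Budget: p_x·x + p_y·x = I, so (3·p_x + 3·p_y)·x = 3·I.
Demand: x*(p_x,p_y,I) = 3·I/(3·p_x + 3·p_y), y* = 3·I/(3·p_x + 3·p_y).
Here 3·6.2 + 3·8 = 42.6, giving y* = 6.4085.

y* = 6.4085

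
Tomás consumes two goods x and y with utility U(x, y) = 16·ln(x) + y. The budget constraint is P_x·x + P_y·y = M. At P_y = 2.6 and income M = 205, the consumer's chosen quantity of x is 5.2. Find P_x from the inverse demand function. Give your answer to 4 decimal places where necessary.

P_x = 8

Set MRS = P_x/P_y: (16/x)/1 = P_x/P_y.
So x*(P_x,P_y) = 16·P_y/P_x, independent of income; and y* = (M − 16·P_y)/P_y.
Set x* = 5.2 in the demand function and solve for P_x: P_x = 8.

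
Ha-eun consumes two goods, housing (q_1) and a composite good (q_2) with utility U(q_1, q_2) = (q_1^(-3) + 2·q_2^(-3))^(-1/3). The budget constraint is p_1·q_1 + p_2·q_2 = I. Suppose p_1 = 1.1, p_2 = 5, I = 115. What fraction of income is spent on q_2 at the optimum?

share on q_2 = 0.7873

MU_q_1 ∝ q_1^(-4), MU_q_2 ∝ 2·q_2^(-4), so MRS = (1/2)·(q_2/q_1)^(4) = p_1/p_2.
Hence q_2/q_1 = (2·p_1/p_2)^(1/(4)), i.e. raised to the 0.25 power.
Substitute q_2 = (q_2/q_1)·q_1 into the budget: q_1* = I/(p_1 + p_2·(q_2/q_1)).
Numerically q_2/q_1 = 0.814448, so q_1* = 115/(1.1 + 5·0.814448) = 22.2341 and q_2* = 0.814448·22.2341 = 18.1085.
Expenditure on q_2: 5·18.1085 = 90.5425; share = 0.7873.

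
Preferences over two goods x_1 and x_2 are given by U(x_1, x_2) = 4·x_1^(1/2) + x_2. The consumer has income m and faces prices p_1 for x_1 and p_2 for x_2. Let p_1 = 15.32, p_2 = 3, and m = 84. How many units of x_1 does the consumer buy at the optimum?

Set MRS = p_1/p_2: 2·x_1^(−1/2) = p_1/p_2.
Thus x_1* = (2·p_2/p_1)² — independent of m — with the rest of income spent on x_2.
Plugging in: x_1* = (2·3/15.32)² = 0.1534.

x_1* = 0.1534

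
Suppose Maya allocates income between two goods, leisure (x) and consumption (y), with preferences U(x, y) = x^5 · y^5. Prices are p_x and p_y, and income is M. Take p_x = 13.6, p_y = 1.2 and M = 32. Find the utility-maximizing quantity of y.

The MRS is y/x. Set MRS = p_x/p_y.
So 5·p_y·y = 5·p_x·x; combined with the budget, a share 0.5 of income goes to x.
Demand: x*(p_x,p_y,M) = 0.5·M/p_x and y* = 0.5·M/p_y.
At p_x=13.6, p_y=1.2, M=32: y* = 0.5·32/1.2 = 13.3333.

y* = 13.3333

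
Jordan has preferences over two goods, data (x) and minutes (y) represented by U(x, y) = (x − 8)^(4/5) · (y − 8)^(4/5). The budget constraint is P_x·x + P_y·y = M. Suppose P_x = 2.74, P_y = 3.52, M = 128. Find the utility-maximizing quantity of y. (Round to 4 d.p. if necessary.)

y* = 19.0682

After buying the subsistence bundle (8, 8), a share 0.5 of the remaining income goes to x: x* = 8 + 0.5·(M − 8P_x − 8P_y)/P_x.
Discretionary income = 128 − 8·2.74 − 8·3.52 = 77.92; y* = 8 + 0.5·77.92/3.52 = 19.0682.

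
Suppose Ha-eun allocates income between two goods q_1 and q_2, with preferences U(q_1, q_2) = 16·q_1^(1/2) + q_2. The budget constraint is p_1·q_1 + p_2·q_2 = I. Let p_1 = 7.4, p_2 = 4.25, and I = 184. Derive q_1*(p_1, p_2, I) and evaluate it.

MU_q_1 = 8/√q_1, MU_q_2 = 1. Tangency: 8/√q_1 = p_1/p_2.
Thus q_1* = (8·p_2/p_1)² — independent of I — with the rest of income spent on q_2.
Plugging in: q_1* = (8·4.25/7.4)² = 21.1103.

q_1* = 21.1103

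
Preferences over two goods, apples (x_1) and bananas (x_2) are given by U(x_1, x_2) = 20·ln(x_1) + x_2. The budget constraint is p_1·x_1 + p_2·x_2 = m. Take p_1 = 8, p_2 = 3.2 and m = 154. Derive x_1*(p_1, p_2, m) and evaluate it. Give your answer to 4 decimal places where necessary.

MU_x_1 = 20/x_1, MU_x_2 = 1. Tangency: 20/x_1 = p_1/p_2.
So x_1*(p_1,p_2) = 20·p_2/p_1, independent of income; and x_2* = (m − 20·p_2)/p_2.
At the given prices: x_1* = 20·3.2/8 = 8.

x_1* = 8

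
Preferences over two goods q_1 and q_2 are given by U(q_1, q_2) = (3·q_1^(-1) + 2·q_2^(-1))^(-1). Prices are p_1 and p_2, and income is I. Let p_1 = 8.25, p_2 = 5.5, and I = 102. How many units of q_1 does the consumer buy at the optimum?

From the CES first-order condition, (3/2)·(q_2/q_1)^(2) = p_1/p_2.
Solve for the ratio: q_2/q_1 = [(2/3)·p_1/p_2]^(0.5).
Substitute q_2 = (q_2/q_1)·q_1 into the budget: q_1* = I/(p_1 + p_2·(q_2/q_1)).
Numerically q_2/q_1 = 1, so q_1* = 102/(8.25 + 5.5·1) = 7.4182.

q_1* = 7.4182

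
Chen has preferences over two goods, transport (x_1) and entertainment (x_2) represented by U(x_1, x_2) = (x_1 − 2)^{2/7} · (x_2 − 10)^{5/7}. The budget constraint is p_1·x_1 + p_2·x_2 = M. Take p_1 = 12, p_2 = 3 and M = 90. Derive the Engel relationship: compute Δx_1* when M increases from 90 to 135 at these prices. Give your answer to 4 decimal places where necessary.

Let x_1' = x_1−2, x_2' = x_2−10. MRS = (2/5)·x_2'/x_1' = p_1/p_2.
Substituting into the budget: x_1* = 2 + 2/7·(M − 2·p_1 − 10·p_2)/p_1, and x_2* = 10 + 5/7·(…)/p_2.
Discretionary income = 90 − 2·12 − 10·3 = 36; x_1* = 2 + 2/7·36/12 = 2.8571.
At M' = 135: x_1* = 3.9286. Change: 3.9286 − 2.8571 = 1.0714.

Δx_1* = 1.0714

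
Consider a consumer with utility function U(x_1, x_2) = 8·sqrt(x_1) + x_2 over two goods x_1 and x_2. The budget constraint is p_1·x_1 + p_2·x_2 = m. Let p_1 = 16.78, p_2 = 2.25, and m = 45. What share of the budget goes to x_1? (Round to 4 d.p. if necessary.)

share on x_1 = 0.1073

Set MRS = p_1/p_2: 4·x_1^(−1/2) = p_1/p_2.
Solve: √x_1 = 4·p_2/p_1, so x_1*(p_1,p_2) = (4·p_2/p_1)², and x_2* = (m − p_1·x_1*)/p_2.
Plugging in: x_1* = (4·2.25/16.78)² = 0.2877, x_2* = 17.8546.
Expenditure on x_1: 16.78·0.2877 = 4.8272; share = 0.1073.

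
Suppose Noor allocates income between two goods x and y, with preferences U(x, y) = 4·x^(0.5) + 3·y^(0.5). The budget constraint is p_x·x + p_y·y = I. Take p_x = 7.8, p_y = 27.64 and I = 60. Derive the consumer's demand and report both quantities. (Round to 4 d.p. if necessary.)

x* = 6.6385, y* = 0.2974

Substitute y = (y/x)·x into the budget: x* = I/(p_x + p_y·(y/x)).
Numerically y/x = 0.044796, so x* = 60/(7.8 + 27.64·0.044796) = 6.6385 and y* = 0.044796·6.6385 = 0.2974.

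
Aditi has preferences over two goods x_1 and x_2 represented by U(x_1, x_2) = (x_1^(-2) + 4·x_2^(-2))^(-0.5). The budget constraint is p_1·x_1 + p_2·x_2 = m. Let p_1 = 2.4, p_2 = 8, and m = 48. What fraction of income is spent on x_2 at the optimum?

Substitute x_2 = (x_2/x_1)·x_1 into the budget: x_1* = m/(p_1 + p_2·(x_2/x_1)).
Numerically x_2/x_1 = 1.062659, so x_1* = 48/(2.4 + 8·1.062659) = 4.4032 and x_2* = 1.062659·4.4032 = 4.6791.
Expenditure on x_2: 8·4.6791 = 37.4324; share = 0.7798.

share on x_2 = 0.7798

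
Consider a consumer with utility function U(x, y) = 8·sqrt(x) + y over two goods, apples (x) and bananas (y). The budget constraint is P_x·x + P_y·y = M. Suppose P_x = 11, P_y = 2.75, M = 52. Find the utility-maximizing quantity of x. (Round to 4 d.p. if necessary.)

x* = 1

Plugging in: x* = (4·2.75/11)² = 1.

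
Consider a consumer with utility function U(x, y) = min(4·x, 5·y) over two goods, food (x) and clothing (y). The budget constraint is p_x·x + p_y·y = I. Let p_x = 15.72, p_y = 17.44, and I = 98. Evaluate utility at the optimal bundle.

Leontief preferences: the optimum is at the kink where x/5 = y/4, i.e. y = (4/5)·x.
Budget: p_x·x + p_y·(4/5)·x = I, so (5·p_x + 4·p_y)·x = 5·I.
Demand: x*(p_x,p_y,I) = 5·I/(5·p_x + 4·p_y), y* = 4·I/(5·p_x + 4·p_y).
Here 5·15.72 + 4·17.44 = 148.36, giving x* = 3.3028 and y* = 2.6422.
Utility at the optimum: U(3.3028, 2.6422) = 13.2111.

V = 13.2111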